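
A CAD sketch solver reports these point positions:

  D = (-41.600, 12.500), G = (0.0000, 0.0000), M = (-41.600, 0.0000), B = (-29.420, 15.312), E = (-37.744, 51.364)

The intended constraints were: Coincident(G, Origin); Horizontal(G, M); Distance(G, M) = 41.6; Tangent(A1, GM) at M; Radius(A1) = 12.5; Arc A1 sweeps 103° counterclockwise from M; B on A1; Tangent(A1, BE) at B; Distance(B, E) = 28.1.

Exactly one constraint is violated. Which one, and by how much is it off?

Distance(B, E) = 28.1 — off by 8.90.

G = (0.00, 0.00) ✓; G.y = 0.00, M.y = 0.00 ✓; |GM| = 41.60 ✓; ∠(DM, MG) = 90.00° ✓; |DM| = 12.50 ✓; bearing(D→B) − bearing(D→M) = 103.0° ✓; |DB| = 12.50 ✓; ∠(DB, BE) = 90.00° ✓; |BE| = 37.00 ✗.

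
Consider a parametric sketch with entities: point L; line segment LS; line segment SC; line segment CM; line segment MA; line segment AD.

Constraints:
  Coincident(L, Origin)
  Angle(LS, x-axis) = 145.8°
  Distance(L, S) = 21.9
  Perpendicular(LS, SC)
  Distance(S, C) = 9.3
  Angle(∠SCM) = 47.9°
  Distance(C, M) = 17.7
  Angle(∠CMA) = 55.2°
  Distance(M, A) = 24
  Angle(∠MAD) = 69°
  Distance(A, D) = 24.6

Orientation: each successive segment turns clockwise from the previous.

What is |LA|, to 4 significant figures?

33.12

L is at the origin; LS runs at 145.8° with length 21.9, so S = (-18.11, 12.31). LS ⟂ SC, so SC runs at 55.80°; with |SC| = 9.3, C = (-12.89, 20.00). ∠SCM = 47.9° gives CM at -76.30° from the x-axis; with |CM| = 17.7, M = (-8.694, 2.805). ∠CMA = 55.2° gives MA at 158.9° from the x-axis; with |MA| = 24.0, A = (-31.08, 11.44). Then |LA| = |A − L| = 33.12.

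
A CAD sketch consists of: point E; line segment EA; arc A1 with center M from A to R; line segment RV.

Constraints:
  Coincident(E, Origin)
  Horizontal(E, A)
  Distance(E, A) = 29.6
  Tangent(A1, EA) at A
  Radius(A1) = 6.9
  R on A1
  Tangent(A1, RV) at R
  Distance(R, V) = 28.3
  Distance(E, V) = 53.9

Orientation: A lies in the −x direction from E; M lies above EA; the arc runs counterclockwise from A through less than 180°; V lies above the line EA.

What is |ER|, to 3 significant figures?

26.9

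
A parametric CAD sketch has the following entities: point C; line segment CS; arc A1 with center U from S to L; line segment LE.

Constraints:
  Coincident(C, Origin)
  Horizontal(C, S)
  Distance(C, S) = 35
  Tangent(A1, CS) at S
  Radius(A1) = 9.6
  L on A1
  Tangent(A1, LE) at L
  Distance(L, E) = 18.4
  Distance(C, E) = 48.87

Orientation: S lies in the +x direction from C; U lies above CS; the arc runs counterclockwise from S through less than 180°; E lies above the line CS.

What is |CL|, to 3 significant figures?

45.9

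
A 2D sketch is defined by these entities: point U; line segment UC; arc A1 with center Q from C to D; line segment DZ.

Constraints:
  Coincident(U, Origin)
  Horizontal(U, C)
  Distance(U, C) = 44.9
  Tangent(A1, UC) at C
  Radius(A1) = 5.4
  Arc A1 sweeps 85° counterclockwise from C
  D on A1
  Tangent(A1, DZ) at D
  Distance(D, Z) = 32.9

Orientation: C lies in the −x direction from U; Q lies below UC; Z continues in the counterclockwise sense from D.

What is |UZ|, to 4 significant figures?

65.16

U is at the origin; UC is horizontal with |UC| = 44.9 and C on the −x side, so C = (-44.90, 0.000). A1 meets UC tangentially, so QC is at right angles to UC, so Q = C + (0, -5.4) = (-44.90, -5.400). On A1, C sits at bearing 90° from Q; an 85° counterclockwise sweep puts D at bearing 175°, so D = Q + 5.4·(cos 175°, sin 175°) = (-50.28, -4.929). Tangency of A1 to DZ means the radius QD is perpendicular to DZ, so DZ runs along (−sin 175°, cos 175°); with |DZ| = 32.9, Z = (-53.15, -37.70). Then |UZ| = |Z − U| = 65.16.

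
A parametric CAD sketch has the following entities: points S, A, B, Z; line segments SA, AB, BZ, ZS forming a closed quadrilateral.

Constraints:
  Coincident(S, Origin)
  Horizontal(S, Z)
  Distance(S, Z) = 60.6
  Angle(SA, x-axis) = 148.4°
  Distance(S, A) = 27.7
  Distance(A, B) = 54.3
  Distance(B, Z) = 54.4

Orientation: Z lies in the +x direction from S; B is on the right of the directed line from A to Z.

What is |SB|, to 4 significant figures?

28.81

Checks: |AB| = 54.30 ✓; |BZ| = 54.40 ✓.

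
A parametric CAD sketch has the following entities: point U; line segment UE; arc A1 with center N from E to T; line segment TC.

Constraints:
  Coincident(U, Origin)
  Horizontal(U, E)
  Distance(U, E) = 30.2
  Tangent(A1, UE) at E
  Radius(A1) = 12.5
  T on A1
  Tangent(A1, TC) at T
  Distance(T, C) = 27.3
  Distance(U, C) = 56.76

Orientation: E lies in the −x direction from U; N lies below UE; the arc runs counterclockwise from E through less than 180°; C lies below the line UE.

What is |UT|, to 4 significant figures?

44.87

U is at the origin; UE is horizontal with |UE| = 30.2 and E on the −x side, so E = (-30.20, 0.000). Since A1 is tangent to UE there, NE ⟂ UE, so N = E + (0, -12.5) = (-30.20, -12.50). Since NT ⟂ TC (tangency), |NC| = √(12.5² + 27.3²) = 30.03 regardless of where T sits on A1. So C lies on both circle(U, 56.76) and circle(N, 30.03); the below-UE intersection is C = (-39.05, -41.19). T is the foot of the tangent from C: T = (-42.59, -14.12).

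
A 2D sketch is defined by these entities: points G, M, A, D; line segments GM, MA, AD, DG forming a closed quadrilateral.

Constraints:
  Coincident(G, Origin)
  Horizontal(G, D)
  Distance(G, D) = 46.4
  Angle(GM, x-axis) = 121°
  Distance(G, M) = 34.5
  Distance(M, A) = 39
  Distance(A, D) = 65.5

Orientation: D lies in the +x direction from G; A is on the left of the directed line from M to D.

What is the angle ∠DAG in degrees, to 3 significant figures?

43.9°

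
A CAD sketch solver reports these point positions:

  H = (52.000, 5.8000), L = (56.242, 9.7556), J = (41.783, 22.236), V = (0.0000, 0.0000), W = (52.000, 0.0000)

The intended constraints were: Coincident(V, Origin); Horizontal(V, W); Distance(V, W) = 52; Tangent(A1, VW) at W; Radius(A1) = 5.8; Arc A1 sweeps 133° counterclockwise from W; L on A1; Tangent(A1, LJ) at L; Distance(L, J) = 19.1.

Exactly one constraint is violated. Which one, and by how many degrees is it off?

Tangent(A1, LJ) at L — off by 6.20°.

V = (0.00, 0.00) ✓; V.y = 0.00, W.y = 0.00 ✓; |VW| = 52.00 ✓; ∠(HW, WV) = 90.00° ✓; |HW| = 5.800 ✓; bearing(H→L) − bearing(H→W) = 133.0° ✓; |HL| = 5.800 ✓; ∠(HL, LJ) = 83.80° ✗; |LJ| = 19.10 ✓.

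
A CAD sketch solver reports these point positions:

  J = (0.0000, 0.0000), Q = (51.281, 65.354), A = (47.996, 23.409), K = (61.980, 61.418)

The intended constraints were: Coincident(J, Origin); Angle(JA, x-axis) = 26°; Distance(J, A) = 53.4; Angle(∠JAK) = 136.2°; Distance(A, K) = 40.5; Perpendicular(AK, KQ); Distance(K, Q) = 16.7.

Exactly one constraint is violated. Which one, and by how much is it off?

Distance(K, Q) = 16.7 — off by 5.30.

J = (0.00, 0.00) ✓; JA at 26.00° ✓; |JA| = 53.40 ✓; ∠JAK = 136.2° ✓; |AK| = 40.50 ✓; ∠(AK, KQ) = 90.00° ✓; |KQ| = 11.40 ✗.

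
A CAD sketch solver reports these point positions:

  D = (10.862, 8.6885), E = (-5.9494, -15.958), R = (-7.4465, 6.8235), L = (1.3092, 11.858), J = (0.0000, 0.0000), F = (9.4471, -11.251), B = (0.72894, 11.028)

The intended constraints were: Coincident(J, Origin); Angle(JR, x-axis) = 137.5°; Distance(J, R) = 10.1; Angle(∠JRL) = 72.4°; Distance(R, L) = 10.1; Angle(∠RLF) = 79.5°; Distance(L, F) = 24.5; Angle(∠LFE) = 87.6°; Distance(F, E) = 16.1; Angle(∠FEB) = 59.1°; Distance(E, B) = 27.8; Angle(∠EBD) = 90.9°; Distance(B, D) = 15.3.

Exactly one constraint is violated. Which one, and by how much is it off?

Distance(B, D) = 15.3 — off by 4.90.

J = (0.00, 0.00) ✓; JR at 137.5° ✓; |JR| = 10.10 ✓; ∠JRL = 72.40° ✓; |RL| = 10.10 ✓; ∠RLF = 79.50° ✓; |LF| = 24.50 ✓; ∠LFE = 87.60° ✓; |FE| = 16.10 ✓; ∠FEB = 59.10° ✓; |EB| = 27.80 ✓; ∠EBD = 90.90° ✓; |BD| = 10.40 ✗.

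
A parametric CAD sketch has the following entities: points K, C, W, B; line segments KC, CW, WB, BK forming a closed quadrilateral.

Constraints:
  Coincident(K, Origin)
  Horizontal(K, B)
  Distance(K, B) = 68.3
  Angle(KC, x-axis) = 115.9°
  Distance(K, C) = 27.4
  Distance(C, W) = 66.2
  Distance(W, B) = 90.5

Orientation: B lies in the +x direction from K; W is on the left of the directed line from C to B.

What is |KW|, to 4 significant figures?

83.37

K is at the origin; KB is horizontal with |KB| = 68.3 and B in +x, so B = (68.3, 0). KC runs at 115.9° with |KC| = 27.4, so C = (-11.97, 24.65). W is determined by |CW| = 66.2 and |WB| = 90.5 together: it lies at the intersection of circle(C, 66.2) and circle(B, 90.5). With |CB| = 83.97, the foot of the radical line on CB is 19.31 from C and the perpendicular offset is √(66.2² − 19.31²) = 63.32. Taking the left-of-CB solution: W = (25.08, 79.51).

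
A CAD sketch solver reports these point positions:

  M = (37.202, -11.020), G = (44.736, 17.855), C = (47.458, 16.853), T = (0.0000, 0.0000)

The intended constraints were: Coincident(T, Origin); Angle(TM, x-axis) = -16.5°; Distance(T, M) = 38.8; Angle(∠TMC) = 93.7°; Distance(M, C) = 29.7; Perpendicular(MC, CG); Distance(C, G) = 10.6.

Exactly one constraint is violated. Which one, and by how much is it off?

Distance(C, G) = 10.6 — off by 7.70.

T = (0.00, 0.00) ✓; TM at -16.50° ✓; |TM| = 38.80 ✓; ∠TMC = 93.70° ✓; |MC| = 29.70 ✓; ∠(MC, CG) = 89.99° ✓; |CG| = 2.901 ✗.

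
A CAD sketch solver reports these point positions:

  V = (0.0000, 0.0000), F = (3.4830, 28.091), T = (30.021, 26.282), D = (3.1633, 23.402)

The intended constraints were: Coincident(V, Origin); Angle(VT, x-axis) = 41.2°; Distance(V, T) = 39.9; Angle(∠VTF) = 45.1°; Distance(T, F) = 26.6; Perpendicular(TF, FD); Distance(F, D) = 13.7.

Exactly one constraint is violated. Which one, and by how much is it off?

Distance(F, D) = 13.7 — off by 9.00.

V = (0.00, 0.00) ✓; VT at 41.20° ✓; |VT| = 39.90 ✓; ∠VTF = 45.10° ✓; |TF| = 26.60 ✓; ∠(TF, FD) = 90.00° ✓; |FD| = 4.700 ✗.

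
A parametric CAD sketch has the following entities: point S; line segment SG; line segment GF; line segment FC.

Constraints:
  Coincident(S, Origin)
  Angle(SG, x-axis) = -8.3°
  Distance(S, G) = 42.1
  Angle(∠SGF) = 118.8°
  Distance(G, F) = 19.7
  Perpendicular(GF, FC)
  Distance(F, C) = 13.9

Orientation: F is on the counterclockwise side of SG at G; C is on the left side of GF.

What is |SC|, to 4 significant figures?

46.12

S is at the origin; SG runs at -8.3° with length 42.1, so G = 42.1·(cos -8.3°, sin -8.3°) = (41.66, -6.077). ∠SGF = 118.8°, so GF runs at -8.3° + (180° − 118.8°) = 52.90° from the x-axis; with |GF| = 19.7, F = G + 19.7·(cos 52.90°, sin 52.90°) = (53.54, 9.635). GF ⟂ FC; with |FC| = 13.9 on the left of GF, C = F + 13.9·(-0.7976, 0.6032) = (42.46, 18.02). Then |SC| = |C − S| = 46.12.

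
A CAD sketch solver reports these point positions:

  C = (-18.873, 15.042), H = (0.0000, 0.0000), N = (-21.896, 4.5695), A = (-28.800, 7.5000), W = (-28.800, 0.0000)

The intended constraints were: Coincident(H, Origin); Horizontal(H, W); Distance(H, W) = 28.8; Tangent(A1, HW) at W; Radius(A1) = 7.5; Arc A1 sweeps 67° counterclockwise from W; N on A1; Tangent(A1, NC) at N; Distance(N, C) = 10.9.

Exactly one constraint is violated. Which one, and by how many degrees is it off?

Tangent(A1, NC) at N — off by 6.90°.

H = (0.00, 0.00) ✓; H.y = 0.00, W.y = 0.00 ✓; |HW| = 28.80 ✓; ∠(AW, WH) = 90.00° ✓; |AW| = 7.500 ✓; bearing(A→N) − bearing(A→W) = 67.00° ✓; |AN| = 7.500 ✓; ∠(AN, NC) = 83.10° ✗; |NC| = 10.90 ✓.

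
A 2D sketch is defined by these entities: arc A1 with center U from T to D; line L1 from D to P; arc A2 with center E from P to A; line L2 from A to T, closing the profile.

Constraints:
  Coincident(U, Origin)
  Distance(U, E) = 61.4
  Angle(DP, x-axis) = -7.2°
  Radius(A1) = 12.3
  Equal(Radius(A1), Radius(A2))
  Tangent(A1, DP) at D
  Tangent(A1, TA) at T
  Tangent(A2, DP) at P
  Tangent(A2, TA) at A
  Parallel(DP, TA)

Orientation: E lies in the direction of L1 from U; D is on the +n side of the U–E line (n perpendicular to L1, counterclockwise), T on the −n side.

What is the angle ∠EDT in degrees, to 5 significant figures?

78.672°

U is at the origin and E lies 61.4 along u from U, so E = 61.4·u = (60.916, -7.6955). Tangency of A1 to both parallel lines with radius 12.3 puts D and T at U ± 12.3·n: D = (1.5416, 12.203), T = (-1.5416, -12.203). Then cos ∠EDT = DE·DT / (|DE||DT|), giving 78.672°.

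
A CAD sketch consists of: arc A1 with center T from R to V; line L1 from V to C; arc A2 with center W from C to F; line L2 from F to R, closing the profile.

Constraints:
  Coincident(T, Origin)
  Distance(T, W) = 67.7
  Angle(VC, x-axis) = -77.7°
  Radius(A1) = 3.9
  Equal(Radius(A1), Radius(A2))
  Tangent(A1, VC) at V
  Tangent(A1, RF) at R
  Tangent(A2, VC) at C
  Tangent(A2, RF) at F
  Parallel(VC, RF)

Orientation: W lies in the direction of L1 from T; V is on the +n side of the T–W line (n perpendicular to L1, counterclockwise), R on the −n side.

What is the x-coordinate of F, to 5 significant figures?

10.612

The slot axis is L1's direction at -77.7°, so u = (cos -77.7°, sin -77.7°) = (0.21303, -0.97705) and n = (−sin -77.7°, cos -77.7°) = (0.97705, 0.21303). T is at the origin and W lies 67.7 along u from T, so W = 67.7·u = (14.422, -66.146). Tangency of A1 to both parallel lines with radius 3.9 puts V and R at T ± 3.9·n: V = (3.8105, 0.83082), R = (-3.8105, -0.83082). Equal radii place C and F the same way about W: C = W + 3.9·n = (18.233, -65.315), F = W − 3.9·n = (10.612, -66.977). So F.x = 10.612.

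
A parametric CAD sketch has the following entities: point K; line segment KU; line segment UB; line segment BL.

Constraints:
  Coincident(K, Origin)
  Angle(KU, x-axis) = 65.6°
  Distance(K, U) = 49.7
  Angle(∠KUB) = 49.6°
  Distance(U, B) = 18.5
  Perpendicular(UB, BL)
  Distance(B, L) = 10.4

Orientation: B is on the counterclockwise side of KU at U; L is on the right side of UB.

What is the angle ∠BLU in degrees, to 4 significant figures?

60.66°

K is at the origin; KU runs at 65.6° with length 49.7, so U = 49.7·(cos 65.6°, sin 65.6°) = (20.53, 45.26). ∠KUB = 49.6°, so UB runs at 65.6° + (180° − 49.6°) = 196.0° from the x-axis; with |UB| = 18.5, B = U + 18.5·(cos 196.0°, sin 196.0°) = (2.748, 40.16). UB ⟂ BL; with |BL| = 10.4 on the right of UB, L = B + 10.4·(-0.2756, 0.9613) = (-0.1187, 50.16). Then cos ∠BLU = LB·LU / (|LB||LU|), giving 60.66°.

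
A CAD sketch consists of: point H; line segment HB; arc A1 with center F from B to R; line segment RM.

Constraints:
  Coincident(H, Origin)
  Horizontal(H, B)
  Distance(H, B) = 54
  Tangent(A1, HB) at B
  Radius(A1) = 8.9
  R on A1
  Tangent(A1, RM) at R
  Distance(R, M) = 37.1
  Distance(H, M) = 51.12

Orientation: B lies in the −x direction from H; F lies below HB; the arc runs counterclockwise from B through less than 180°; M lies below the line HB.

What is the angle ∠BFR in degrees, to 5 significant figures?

138.95°

H is at the origin; H and B share the same y with |HB| = 54.0 and B on the −x side, so B = (-54.000, 0.0000). Tangency of A1 to HB means the radius FB is perpendicular to HB, so F = B + (0, -8.9) = (-54.000, -8.9000). Since FR ⟂ RM (tangency), |FM| = √(8.9² + 37.1²) = 38.153 regardless of where R sits on A1. So M lies on both circle(H, 51.12) and circle(F, 38.153); the below-HB intersection is M = (-31.864, -39.974). R is the foot of the tangent from M: R = (-59.844, -15.612).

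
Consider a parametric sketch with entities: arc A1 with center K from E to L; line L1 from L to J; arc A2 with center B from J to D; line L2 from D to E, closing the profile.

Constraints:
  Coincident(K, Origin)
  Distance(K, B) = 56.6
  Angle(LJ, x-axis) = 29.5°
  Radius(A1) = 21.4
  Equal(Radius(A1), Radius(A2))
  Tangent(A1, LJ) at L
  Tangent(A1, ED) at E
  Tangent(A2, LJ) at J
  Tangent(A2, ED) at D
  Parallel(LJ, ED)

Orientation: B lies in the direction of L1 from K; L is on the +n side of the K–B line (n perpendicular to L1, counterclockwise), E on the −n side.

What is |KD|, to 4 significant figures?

60.51

Tangency of A1 to both parallel lines with radius 21.4 puts L and E at K ± 21.4·n: L = (-10.54, 18.63), E = (10.54, -18.63). Equal radii place J and D the same way about B: J = B + 21.4·n = (38.72, 46.50), D = B − 21.4·n = (59.80, 9.246). Then |KD| = |D − K| = 60.51.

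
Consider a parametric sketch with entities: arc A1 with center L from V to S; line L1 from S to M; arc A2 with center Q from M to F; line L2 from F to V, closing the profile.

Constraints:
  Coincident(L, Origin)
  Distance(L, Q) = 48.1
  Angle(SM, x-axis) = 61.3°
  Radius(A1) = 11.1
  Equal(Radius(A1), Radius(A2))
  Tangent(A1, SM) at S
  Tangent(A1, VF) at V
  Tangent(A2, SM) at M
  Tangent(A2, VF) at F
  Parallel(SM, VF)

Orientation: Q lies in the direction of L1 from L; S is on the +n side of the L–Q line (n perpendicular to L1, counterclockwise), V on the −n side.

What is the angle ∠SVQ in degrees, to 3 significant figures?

77.0°

The slot axis is L1's direction at 61.3°, so u = (cos 61.3°, sin 61.3°) = (0.480, 0.877) and n = (−sin 61.3°, cos 61.3°) = (-0.877, 0.480). L is at the origin and Q lies 48.1 along u from L, so Q = 48.1·u = (23.1, 42.2). Tangency of A1 to both parallel lines with radius 11.1 puts S and V at L ± 11.1·n: S = (-9.74, 5.33), V = (9.74, -5.33). Then cos ∠SVQ = VS·VQ / (|VS||VQ|), giving 77.0°.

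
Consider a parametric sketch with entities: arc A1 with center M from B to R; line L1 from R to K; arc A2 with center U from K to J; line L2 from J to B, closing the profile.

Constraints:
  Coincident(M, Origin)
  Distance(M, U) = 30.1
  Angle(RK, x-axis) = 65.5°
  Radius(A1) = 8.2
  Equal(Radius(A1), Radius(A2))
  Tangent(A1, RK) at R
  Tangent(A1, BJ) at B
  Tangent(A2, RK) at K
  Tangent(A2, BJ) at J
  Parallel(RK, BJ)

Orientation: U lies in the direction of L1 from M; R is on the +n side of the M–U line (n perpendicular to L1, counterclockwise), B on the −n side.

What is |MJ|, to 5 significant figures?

31.197

Tangency of A1 to both parallel lines with radius 8.2 puts R and B at M ± 8.2·n: R = (-7.4617, 3.4005), B = (7.4617, -3.4005). Equal radii place K and J the same way about U: K = U + 8.2·n = (5.0206, 30.790), J = U − 8.2·n = (19.944, 23.989). Then |MJ| = |J − M| = 31.197.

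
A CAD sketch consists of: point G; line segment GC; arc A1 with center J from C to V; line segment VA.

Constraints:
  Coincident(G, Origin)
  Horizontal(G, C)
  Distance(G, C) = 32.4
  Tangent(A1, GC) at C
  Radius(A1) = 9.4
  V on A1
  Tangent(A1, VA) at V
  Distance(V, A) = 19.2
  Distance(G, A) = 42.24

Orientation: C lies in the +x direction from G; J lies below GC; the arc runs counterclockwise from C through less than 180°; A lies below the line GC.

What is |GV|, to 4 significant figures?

26.43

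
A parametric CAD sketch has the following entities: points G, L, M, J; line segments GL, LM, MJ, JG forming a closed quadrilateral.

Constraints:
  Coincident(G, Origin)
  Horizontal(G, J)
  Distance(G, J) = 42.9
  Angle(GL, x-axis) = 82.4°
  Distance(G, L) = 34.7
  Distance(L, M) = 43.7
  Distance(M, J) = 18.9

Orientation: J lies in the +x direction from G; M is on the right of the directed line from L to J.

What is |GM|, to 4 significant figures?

24.95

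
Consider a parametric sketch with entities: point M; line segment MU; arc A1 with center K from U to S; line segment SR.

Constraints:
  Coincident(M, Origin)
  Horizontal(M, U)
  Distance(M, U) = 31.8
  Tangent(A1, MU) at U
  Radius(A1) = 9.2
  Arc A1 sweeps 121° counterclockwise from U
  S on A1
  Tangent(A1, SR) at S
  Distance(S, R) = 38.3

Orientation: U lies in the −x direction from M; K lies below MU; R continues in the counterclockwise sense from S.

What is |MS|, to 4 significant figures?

42.06

Tangency of A1 to MU means the radius KU is perpendicular to MU, so K = U + (0, -9.2) = (-31.80, -9.200). On A1, U sits at bearing 90° from K; a 121° counterclockwise sweep puts S at bearing 211°, so S = K + 9.2·(cos 211°, sin 211°) = (-39.69, -13.94). Then |MS| = |S − M| = 42.06.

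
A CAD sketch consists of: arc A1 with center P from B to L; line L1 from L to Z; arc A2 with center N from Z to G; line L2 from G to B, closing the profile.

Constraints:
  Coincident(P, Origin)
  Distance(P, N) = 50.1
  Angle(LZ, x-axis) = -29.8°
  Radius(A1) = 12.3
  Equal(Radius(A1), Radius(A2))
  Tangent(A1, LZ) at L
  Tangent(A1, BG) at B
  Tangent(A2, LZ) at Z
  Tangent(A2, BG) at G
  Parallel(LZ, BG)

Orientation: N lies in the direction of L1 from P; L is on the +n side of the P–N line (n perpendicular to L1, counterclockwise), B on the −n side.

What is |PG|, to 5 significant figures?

51.588

The slot axis is L1's direction at -29.8°, so u = (cos -29.8°, sin -29.8°) = (0.86777, -0.49697) and n = (−sin -29.8°, cos -29.8°) = (0.49697, 0.86777). P is at the origin and N lies 50.1 along u from P, so N = 50.1·u = (43.475, -24.898). Tangency of A1 to both parallel lines with radius 12.3 puts L and B at P ± 12.3·n: L = (6.1128, 10.674), B = (-6.1128, -10.674). Equal radii place Z and G the same way about N: Z = N + 12.3·n = (49.588, -14.225), G = N − 12.3·n = (37.362, -35.572). Then |PG| = |G − P| = 51.588.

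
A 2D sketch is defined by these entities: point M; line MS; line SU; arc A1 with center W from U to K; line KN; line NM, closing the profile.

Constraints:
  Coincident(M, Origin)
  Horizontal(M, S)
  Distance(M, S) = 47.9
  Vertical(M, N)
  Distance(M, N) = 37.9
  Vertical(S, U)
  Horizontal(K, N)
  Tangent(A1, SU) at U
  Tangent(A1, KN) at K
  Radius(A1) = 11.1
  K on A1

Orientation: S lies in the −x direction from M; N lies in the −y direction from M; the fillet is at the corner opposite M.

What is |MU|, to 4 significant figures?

54.89

M is at the origin; MS is horizontal with |MS| = 47.9 and S on the −x side, so S = (-47.90, 0.000). MN is vertical with |MN| = 37.9 and N on the −y side, so N = (0.000, -37.90). The virtual corner opposite M is at (-47.90, -37.90). The tangent condition forces WU to be normal to SU and since A1 is tangent to KN there, WK ⟂ KN, with radius 11.1, so the center W sits 11.1 in from both sides at W = (-36.80, -26.80). That places the tangent points at U = (-47.90, -26.80) on SU and K = (-36.80, -37.90) on KN. Then |MU| = |U − M| = 54.89.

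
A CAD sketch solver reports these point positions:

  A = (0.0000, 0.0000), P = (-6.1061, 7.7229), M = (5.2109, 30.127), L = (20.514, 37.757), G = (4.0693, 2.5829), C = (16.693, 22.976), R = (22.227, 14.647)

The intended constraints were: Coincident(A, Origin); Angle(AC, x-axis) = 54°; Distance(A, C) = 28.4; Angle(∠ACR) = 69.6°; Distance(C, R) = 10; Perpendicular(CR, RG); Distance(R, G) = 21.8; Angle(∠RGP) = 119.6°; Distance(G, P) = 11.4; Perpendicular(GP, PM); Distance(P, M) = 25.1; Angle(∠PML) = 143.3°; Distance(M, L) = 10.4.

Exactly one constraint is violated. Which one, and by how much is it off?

Distance(M, L) = 10.4 — off by 6.70.

A = (0.00, 0.00) ✓; AC at 54.00° ✓; |AC| = 28.40 ✓; ∠ACR = 69.60° ✓; |CR| = 10.00 ✓; ∠(CR, RG) = 90.00° ✓; |RG| = 21.80 ✓; ∠RGP = 119.6° ✓; |GP| = 11.40 ✓; ∠(GP, PM) = 90.00° ✓; |PM| = 25.10 ✓; ∠PML = 143.3° ✓; |ML| = 17.10 ✗.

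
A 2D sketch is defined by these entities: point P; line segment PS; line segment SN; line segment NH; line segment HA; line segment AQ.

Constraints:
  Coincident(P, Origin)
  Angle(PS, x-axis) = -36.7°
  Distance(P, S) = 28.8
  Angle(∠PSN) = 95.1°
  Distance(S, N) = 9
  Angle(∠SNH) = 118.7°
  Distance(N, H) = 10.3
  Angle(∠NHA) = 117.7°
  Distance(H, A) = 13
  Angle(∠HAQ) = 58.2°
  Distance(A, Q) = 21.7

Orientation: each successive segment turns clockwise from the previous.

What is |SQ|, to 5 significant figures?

2.2849

P is at the origin; PS runs at -36.7° with length 28.8, so S = (23.091, -17.212). ∠PSN = 95.1° gives SN at -121.60° from the x-axis; with |SN| = 9.0, N = (18.375, -24.877). ∠SNH = 118.7° gives NH at 177.10° from the x-axis; with |NH| = 10.3, H = (8.0885, -24.356). ∠NHA = 117.7° gives HA at 114.80° from the x-axis; with |HA| = 13.0, A = (2.6356, -12.555). ∠HAQ = 58.2° gives AQ at -7.0000° from the x-axis; with |AQ| = 21.7, Q = (24.174, -15.199). Then |SQ| = |Q − S| = 2.2849.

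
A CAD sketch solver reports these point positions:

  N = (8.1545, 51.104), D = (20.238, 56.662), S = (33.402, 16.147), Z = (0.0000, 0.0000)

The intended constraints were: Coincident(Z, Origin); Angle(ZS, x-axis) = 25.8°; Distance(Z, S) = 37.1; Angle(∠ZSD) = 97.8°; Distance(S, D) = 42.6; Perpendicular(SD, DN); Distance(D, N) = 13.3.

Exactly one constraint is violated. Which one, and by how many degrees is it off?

Perpendicular(SD, DN) — off by 6.70°.

Z = (0.00, 0.00) ✓; ZS at 25.80° ✓; |ZS| = 37.10 ✓; ∠ZSD = 97.80° ✓; |SD| = 42.60 ✓; ∠(SD, DN) = 96.70° ✗; |DN| = 13.30 ✓.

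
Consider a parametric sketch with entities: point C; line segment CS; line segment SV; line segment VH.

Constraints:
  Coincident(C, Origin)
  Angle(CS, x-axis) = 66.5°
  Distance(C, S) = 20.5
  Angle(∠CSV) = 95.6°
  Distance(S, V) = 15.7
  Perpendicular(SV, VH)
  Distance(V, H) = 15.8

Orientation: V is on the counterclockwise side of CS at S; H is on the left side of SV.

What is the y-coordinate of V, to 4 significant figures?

26.44

C is at the origin; CS runs at 66.5° with length 20.5, so S = 20.5·(cos 66.5°, sin 66.5°) = (8.174, 18.80). ∠CSV = 95.6°, so SV runs at 66.5° + (180° − 95.6°) = 150.9° from the x-axis; with |SV| = 15.7, V = S + 15.7·(cos 150.9°, sin 150.9°) = (-5.544, 26.44). So V.y = 26.44.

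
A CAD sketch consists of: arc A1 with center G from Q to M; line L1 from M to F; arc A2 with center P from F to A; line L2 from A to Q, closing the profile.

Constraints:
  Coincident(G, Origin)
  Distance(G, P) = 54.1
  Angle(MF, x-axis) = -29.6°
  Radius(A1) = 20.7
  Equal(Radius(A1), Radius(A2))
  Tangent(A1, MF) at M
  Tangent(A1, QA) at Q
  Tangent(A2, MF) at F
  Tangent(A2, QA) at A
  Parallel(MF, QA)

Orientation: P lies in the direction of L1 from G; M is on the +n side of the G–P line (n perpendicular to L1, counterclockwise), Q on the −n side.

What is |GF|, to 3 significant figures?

57.9

The slot axis is L1's direction at -29.6°, so u = (cos -29.6°, sin -29.6°) = (0.869, -0.494) and n = (−sin -29.6°, cos -29.6°) = (0.494, 0.869). G is at the origin and P lies 54.1 along u from G, so P = 54.1·u = (47.0, -26.7). Tangency of A1 to both parallel lines with radius 20.7 puts M and Q at G ± 20.7·n: M = (10.2, 18.0), Q = (-10.2, -18.0). Equal radii place F and A the same way about P: F = P + 20.7·n = (57.3, -8.72), A = P − 20.7·n = (36.8, -44.7). Then |GF| = |F − G| = 57.9.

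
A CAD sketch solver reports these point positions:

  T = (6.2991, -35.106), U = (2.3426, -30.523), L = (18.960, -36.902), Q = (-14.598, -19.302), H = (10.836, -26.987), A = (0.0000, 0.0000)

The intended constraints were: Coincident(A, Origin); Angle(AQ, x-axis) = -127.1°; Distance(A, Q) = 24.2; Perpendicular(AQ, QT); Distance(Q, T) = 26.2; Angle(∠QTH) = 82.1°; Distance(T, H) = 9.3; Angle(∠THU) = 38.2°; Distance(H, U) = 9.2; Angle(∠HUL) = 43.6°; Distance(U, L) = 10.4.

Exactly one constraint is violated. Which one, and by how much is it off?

Distance(U, L) = 10.4 — off by 7.40.

A = (0.00, 0.00) ✓; AQ at -127.1° ✓; |AQ| = 24.20 ✓; ∠(AQ, QT) = 90.00° ✓; |QT| = 26.20 ✓; ∠QTH = 82.10° ✓; |TH| = 9.301 ✓; ∠THU = 38.20° ✓; |HU| = 9.200 ✓; ∠HUL = 43.60° ✓; |UL| = 17.80 ✗.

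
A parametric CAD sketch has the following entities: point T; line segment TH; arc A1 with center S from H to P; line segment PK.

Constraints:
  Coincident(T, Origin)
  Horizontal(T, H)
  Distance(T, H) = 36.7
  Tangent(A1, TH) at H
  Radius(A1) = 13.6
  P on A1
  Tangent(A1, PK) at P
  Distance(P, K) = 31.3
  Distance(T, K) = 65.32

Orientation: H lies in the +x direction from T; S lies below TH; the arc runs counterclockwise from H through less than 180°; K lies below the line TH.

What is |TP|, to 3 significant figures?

34.3

T is at the origin; T and H share the same y with |TH| = 36.7 and H on the +x side, so H = (36.7, 0.00). Since A1 is tangent to TH there, SH ⟂ TH, so S = H + (0, -13.6) = (36.7, -13.6). Since SP ⟂ PK (tangency), |SK| = √(13.6² + 31.3²) = 34.1 regardless of where P sits on A1. So K lies on both circle(T, 65.32) and circle(S, 34.1); the below-TH intersection is K = (45.9, -46.5). P is the foot of the tangent from K: P = (26.2, -22.2).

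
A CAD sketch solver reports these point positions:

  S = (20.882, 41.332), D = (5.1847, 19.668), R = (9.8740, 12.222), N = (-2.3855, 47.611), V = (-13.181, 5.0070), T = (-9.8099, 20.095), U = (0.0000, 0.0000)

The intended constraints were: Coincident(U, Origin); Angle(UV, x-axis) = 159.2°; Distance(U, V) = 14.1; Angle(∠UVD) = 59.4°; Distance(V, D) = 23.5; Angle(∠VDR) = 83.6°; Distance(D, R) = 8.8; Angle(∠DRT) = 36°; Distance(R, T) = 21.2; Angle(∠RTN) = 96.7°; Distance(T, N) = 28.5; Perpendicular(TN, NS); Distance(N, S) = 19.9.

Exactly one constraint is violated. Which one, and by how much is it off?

Distance(N, S) = 19.9 — off by 4.20.

U = (0.00, 0.00) ✓; UV at 159.2° ✓; |UV| = 14.10 ✓; ∠UVD = 59.40° ✓; |VD| = 23.50 ✓; ∠VDR = 83.60° ✓; |DR| = 8.800 ✓; ∠DRT = 36.00° ✓; |RT| = 21.20 ✓; ∠RTN = 96.70° ✓; |TN| = 28.50 ✓; ∠(TN, NS) = 90.00° ✓; |NS| = 24.10 ✗.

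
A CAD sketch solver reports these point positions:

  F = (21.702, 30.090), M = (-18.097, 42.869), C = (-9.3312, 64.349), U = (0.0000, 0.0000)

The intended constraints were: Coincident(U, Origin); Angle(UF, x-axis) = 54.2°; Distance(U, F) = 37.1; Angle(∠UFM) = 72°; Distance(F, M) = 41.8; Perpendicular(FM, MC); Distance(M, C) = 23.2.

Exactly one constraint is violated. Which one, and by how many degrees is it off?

Perpendicular(FM, MC) — off by 4.40°.

U = (0.00, 0.00) ✓; UF at 54.20° ✓; |UF| = 37.10 ✓; ∠UFM = 72.00° ✓; |FM| = 41.80 ✓; ∠(FM, MC) = 94.40° ✗; |MC| = 23.20 ✓.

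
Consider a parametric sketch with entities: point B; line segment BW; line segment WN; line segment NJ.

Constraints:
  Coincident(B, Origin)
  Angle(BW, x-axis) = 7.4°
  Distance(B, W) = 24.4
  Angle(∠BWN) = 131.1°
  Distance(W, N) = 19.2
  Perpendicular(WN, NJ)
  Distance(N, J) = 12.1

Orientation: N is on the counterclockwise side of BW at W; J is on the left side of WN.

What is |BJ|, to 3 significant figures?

35.8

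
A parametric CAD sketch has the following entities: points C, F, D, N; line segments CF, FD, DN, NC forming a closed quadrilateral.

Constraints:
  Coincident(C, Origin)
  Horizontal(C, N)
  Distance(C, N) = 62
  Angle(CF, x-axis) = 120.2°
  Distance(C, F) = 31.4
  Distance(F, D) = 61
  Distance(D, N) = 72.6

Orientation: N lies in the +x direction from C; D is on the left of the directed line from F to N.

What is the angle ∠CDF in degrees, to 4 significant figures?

25.16°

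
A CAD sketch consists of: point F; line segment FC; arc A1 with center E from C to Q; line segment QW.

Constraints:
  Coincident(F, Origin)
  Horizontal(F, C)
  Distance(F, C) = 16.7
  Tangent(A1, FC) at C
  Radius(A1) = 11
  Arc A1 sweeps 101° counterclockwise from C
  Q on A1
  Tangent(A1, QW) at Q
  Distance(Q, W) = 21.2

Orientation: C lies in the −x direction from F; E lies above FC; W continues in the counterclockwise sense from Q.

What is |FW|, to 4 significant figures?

35.34

F is at the origin; FC is horizontal with |FC| = 16.7 and C on the −x side, so C = (-16.70, 0.000). Since A1 is tangent to FC there, EC ⟂ FC, so E = C + (0, 11) = (-16.70, 11.00). On A1, C sits at bearing -90° from E; a 101° counterclockwise sweep puts Q at bearing 11°, so Q = E + 11.0·(cos 11°, sin 11°) = (-5.902, 13.10). Tangency of A1 to QW means the radius EQ is perpendicular to QW, so QW runs along (−sin 11°, cos 11°); with |QW| = 21.2, W = (-9.947, 33.91). Then |FW| = |W − F| = 35.34.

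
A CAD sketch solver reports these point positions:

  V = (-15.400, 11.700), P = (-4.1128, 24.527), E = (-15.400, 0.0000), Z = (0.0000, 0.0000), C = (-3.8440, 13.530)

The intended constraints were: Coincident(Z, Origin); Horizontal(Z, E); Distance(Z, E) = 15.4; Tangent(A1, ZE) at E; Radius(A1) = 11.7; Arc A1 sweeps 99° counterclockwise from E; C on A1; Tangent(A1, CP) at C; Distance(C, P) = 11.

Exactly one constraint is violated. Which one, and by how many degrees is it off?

Tangent(A1, CP) at C — off by 7.60°.

Z = (0.00, 0.00) ✓; Z.y = 0.00, E.y = 0.00 ✓; |ZE| = 15.40 ✓; ∠(VE, EZ) = 90.00° ✓; |VE| = 11.70 ✓; bearing(V→C) − bearing(V→E) = 99.00° ✓; |VC| = 11.70 ✓; ∠(VC, CP) = 97.60° ✗; |CP| = 11.00 ✓.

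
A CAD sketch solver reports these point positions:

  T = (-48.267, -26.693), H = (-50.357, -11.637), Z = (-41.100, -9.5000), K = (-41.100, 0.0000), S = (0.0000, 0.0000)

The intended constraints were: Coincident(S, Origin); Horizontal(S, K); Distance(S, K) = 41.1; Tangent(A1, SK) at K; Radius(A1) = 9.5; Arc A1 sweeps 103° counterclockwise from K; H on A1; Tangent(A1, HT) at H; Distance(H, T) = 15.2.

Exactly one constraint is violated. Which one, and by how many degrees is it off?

Tangent(A1, HT) at H — off by 5.10°.

S = (0.00, 0.00) ✓; S.y = 0.00, K.y = 0.00 ✓; |SK| = 41.10 ✓; ∠(ZK, KS) = 90.00° ✓; |ZK| = 9.500 ✓; bearing(Z→H) − bearing(Z→K) = 103.0° ✓; |ZH| = 9.500 ✓; ∠(ZH, HT) = 95.10° ✗; |HT| = 15.20 ✓.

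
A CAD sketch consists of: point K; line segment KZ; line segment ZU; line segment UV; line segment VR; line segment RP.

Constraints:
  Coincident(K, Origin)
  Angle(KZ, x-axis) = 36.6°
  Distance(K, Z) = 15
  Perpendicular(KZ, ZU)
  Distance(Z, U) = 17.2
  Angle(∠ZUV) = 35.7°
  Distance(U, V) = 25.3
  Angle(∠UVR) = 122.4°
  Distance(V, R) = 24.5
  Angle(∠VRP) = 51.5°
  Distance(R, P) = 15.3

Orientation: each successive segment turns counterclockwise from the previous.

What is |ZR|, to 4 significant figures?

26.68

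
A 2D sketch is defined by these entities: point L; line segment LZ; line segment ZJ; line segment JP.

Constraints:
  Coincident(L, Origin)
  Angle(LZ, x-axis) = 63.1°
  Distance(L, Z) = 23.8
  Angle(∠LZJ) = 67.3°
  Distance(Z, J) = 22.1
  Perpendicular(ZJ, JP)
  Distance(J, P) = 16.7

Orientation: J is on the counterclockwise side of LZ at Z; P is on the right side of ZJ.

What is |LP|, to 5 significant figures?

40.757

∠LZJ = 67.3°, so ZJ runs at 63.1° + (180° − 67.3°) = 175.80° from the x-axis; with |ZJ| = 22.1, J = Z + 22.1·(cos 175.80°, sin 175.80°) = (-11.273, 22.843). ZJ ⟂ JP; with |JP| = 16.7 on the right of ZJ, P = J + 16.7·(0.073238, 0.99731) = (-10.050, 39.498). Then |LP| = |P − L| = 40.757.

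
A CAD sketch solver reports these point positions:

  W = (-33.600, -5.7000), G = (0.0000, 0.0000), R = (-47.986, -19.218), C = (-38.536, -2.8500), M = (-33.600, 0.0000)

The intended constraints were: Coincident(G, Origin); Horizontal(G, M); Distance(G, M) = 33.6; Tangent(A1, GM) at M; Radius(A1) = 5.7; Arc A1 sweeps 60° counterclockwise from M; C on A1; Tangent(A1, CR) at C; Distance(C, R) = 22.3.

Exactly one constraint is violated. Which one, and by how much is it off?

Distance(C, R) = 22.3 — off by 3.40.

G = (0.00, 0.00) ✓; G.y = 0.00, M.y = 0.00 ✓; |GM| = 33.60 ✓; ∠(WM, MG) = 90.00° ✓; |WM| = 5.700 ✓; bearing(W→C) − bearing(W→M) = 60.00° ✓; |WC| = 5.700 ✓; ∠(WC, CR) = 90.00° ✓; |CR| = 18.90 ✗.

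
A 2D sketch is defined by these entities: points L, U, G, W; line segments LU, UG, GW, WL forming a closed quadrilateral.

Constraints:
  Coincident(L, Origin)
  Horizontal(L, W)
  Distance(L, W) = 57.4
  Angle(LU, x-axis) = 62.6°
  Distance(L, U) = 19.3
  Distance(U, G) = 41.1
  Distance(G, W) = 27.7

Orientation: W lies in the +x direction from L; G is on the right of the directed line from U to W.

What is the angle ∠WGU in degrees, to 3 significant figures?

94.8°

Checks: |UG| = 41.10 ✓; |GW| = 27.70 ✓.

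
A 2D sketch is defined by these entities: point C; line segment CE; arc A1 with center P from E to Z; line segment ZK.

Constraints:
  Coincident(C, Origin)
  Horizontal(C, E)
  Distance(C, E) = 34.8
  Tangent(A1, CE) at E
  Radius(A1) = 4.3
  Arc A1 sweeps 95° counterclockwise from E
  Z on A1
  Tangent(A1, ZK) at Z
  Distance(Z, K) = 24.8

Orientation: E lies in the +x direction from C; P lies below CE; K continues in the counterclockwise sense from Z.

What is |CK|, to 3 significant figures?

43.9

C is at the origin; C and E share the same y with |CE| = 34.8 and E on the +x side, so E = (34.8, 0.00). The tangent condition forces PE to be normal to CE, so P = E + (0, -4.3) = (34.8, -4.30). On A1, E sits at bearing 90° from P; a 95° counterclockwise sweep puts Z at bearing 185°, so Z = P + 4.3·(cos 185°, sin 185°) = (30.5, -4.67). A1 meets ZK tangentially, so PZ is at right angles to ZK, so ZK runs along (−sin 185°, cos 185°); with |ZK| = 24.8, K = (32.7, -29.4). Then |CK| = |K − C| = 43.9.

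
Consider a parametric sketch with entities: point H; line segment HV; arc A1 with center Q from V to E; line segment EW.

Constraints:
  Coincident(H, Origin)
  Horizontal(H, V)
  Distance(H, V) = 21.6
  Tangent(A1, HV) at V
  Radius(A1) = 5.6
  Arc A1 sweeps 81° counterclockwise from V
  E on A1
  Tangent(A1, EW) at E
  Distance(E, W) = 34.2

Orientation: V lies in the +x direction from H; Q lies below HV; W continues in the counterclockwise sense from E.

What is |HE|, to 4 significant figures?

16.75

Tangency of A1 to HV means the radius QV is perpendicular to HV, so Q = V + (0, -5.6) = (21.60, -5.600). On A1, V sits at bearing 90° from Q; an 81° counterclockwise sweep puts E at bearing 171°, so E = Q + 5.6·(cos 171°, sin 171°) = (16.07, -4.724). Then |HE| = |E − H| = 16.75.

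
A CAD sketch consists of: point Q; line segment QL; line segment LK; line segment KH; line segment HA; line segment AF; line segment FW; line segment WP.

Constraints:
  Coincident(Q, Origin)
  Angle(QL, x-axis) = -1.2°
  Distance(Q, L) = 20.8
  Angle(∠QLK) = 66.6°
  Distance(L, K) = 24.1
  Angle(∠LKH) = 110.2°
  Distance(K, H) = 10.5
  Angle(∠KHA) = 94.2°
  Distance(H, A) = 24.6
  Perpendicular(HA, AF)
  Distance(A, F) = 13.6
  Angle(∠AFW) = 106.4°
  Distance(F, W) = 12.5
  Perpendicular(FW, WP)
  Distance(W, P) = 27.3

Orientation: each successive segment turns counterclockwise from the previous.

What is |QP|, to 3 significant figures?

18.8

Q is at the origin; QL runs at -1.2° with length 20.8, so L = (20.8, -0.436). ∠QLK = 66.6° gives LK at 112° from the x-axis; with |LK| = 24.1, K = (11.7, 21.9). ∠LKH = 110.2° gives KH at -178° from the x-axis; with |KH| = 10.5, H = (1.20, 21.5). ∠KHA = 94.2° gives HA at -92.2° from the x-axis; with |HA| = 24.6, A = (0.252, -3.07). HA ⟂ AF, so AF runs at -2.20°; with |AF| = 13.6, F = (13.8, -3.59). ∠AFW = 106.4° gives FW at 71.4° from the x-axis; with |FW| = 12.5, W = (17.8, 8.25). FW ⟂ WP, so WP runs at 161°; with |WP| = 27.3, P = (-8.05, 17.0). Then |QP| = |P − Q| = 18.8.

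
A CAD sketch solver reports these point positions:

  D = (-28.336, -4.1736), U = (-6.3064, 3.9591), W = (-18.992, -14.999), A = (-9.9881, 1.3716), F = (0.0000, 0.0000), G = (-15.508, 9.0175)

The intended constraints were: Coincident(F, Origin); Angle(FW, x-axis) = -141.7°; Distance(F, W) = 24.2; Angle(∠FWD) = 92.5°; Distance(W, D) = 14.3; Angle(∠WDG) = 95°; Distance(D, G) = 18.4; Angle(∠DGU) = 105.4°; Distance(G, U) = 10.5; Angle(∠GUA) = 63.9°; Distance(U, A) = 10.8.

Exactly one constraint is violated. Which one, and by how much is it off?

Distance(U, A) = 10.8 — off by 6.30.

F = (0.00, 0.00) ✓; FW at -141.7° ✓; |FW| = 24.20 ✓; ∠FWD = 92.50° ✓; |WD| = 14.30 ✓; ∠WDG = 95.00° ✓; |DG| = 18.40 ✓; ∠DGU = 105.4° ✓; |GU| = 10.50 ✓; ∠GUA = 63.90° ✓; |UA| = 4.500 ✗.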